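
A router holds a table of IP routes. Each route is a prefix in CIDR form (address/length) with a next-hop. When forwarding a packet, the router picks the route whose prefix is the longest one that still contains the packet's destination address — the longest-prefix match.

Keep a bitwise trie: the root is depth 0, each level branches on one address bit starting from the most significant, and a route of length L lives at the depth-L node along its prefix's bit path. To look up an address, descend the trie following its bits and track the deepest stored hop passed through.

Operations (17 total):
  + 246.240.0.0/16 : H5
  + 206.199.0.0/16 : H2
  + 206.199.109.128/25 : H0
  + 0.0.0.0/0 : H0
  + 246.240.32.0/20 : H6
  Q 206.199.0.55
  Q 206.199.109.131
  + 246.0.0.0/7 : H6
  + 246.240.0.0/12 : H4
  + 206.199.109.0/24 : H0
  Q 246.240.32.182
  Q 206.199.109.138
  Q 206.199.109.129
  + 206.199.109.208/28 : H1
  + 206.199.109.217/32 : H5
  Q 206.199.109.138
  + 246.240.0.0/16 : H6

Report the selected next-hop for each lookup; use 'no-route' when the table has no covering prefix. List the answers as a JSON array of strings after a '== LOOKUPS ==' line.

Apply in order:
  add 246.240.0.0/16 -> H5 at depth 16
  add 206.199.0.0/16 -> H2 at depth 16
  add 206.199.109.128/25 -> H0 at depth 25
  add 0.0.0.0/0 -> H0 at depth 0
  add 246.240.32.0/20 -> H6 at depth 20
  lookup 206.199.0.55: bits 11001110110001110 walk d0:H0→d1:-→d2:-→d3:-→d4:-→d5:-→d6:-→d7:-→d8:-→d9:-→d10:-→d11:-→d12:-→d13:-→d14:-→d15:-→d16:H2→d17:- -> H2
  lookup 206.199.109.131: bits 1100111011000111011011011 walk d0:H0→d1:-→d2:-→d3:-→d4:-→d5:-→d6:-→d7:-→d8:-→d9:-→d10:-→d11:-→d12:-→d13:-→d14:-→d15:-→d16:H2→d17:-→d18:-→d19:-→d20:-→d21:-→d22:-→d23:-→d24:-→d25:H0 -> H0
  add 246.0.0.0/7 -> H6 at depth 7
  add 246.240.0.0/12 -> H4 at depth 12
  add 206.199.109.0/24 -> H0 at depth 24
  lookup 246.240.32.182: bits 11110110111100000010 walk d0:H0→d1:-→d2:-→d3:-→d4:-→d5:-→d6:-→d7:H6→d8:-→d9:-→d10:-→d11:-→d12:H4→d13:-→d14:-→d15:-→d16:H5→d17:-→d18:-→d19:-→d20:H6 -> H6
  lookup 206.199.109.138: bits 1100111011000111011011011 walk d0:H0→d1:-→d2:-→d3:-→d4:-→d5:-→d6:-→d7:-→d8:-→d9:-→d10:-→d11:-→d12:-→d13:-→d14:-→d15:-→d16:H2→d17:-→d18:-→d19:-→d20:-→d21:-→d22:-→d23:-→d24:H0→d25:H0 -> H0
  lookup 206.199.109.129: bits 1100111011000111011011011 walk d0:H0→d1:-→d2:-→d3:-→d4:-→d5:-→d6:-→d7:-→d8:-→d9:-→d10:-→d11:-→d12:-→d13:-→d14:-→d15:-→d16:H2→d17:-→d18:-→d19:-→d20:-→d21:-→d22:-→d23:-→d24:H0→d25:H0 -> H0
  add 206.199.109.208/28 -> H1 at depth 28
  add 206.199.109.217/32 -> H5 at depth 32
  lookup 206.199.109.138: bits 1100111011000111011011011 walk d0:H0→d1:-→d2:-→d3:-→d4:-→d5:-→d6:-→d7:-→d8:-→d9:-→d10:-→d11:-→d12:-→d13:-→d14:-→d15:-→d16:H2→d17:-→d18:-→d19:-→d20:-→d21:-→d22:-→d23:-→d24:H0→d25:H0 -> H0
  add 246.240.0.0/16 -> H6 at depth 16

== LOOKUPS ==
["H2","H0","H6","H0","H0","H0"]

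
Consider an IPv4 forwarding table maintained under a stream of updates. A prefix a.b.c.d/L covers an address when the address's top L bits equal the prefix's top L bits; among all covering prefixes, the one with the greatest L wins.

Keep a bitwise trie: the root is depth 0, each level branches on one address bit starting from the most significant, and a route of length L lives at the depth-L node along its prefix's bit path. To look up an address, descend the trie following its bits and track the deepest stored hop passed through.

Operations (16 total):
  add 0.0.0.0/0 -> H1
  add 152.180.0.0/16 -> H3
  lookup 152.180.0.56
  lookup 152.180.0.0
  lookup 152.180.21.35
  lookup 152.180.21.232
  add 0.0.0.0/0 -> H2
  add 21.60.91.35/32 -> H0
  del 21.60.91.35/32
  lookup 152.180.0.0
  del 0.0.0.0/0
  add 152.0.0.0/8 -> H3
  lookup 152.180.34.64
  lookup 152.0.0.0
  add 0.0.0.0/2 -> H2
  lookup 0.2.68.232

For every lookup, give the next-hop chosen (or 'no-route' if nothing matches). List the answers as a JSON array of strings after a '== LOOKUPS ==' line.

Trace:
  add 0.0.0.0/0 -> H1 at depth 0
  add 152.180.0.0/16 -> H3 at depth 16
  Q 152.180.0.56: descend 1001100010110100 ; hops seen [H1,H3] ; pick H3
  Q 152.180.0.0: descend 1001100010110100 ; hops seen [H1,H3] ; pick H3
  Q 152.180.21.35: descend 1001100010110100 ; hops seen [H1,H3] ; pick H3
  Q 152.180.21.232: descend 1001100010110100 ; hops seen [H1,H3] ; pick H3
  add 0.0.0.0/0 -> H2 at depth 0
  add 21.60.91.35/32 -> H0 at depth 32
  del 21.60.91.35/32 (clear depth 32)
  Q 152.180.0.0: descend 1001100010110100 ; hops seen [H2,H3] ; pick H3
  del 0.0.0.0/0 (clear depth 0)
  add 152.0.0.0/8 -> H3 at depth 8
  Q 152.180.34.64: descend 1001100010110100 ; hops seen [H3,H3] ; pick H3
  Q 152.0.0.0: descend 10011000 ; hops seen [H3] ; pick H3
  add 0.0.0.0/2 -> H2 at depth 2
  Q 0.2.68.232: descend 000 ; hops seen [H2] ; pick H2

== LOOKUPS ==
["H3","H3","H3","H3","H3","H3","H3","H2"]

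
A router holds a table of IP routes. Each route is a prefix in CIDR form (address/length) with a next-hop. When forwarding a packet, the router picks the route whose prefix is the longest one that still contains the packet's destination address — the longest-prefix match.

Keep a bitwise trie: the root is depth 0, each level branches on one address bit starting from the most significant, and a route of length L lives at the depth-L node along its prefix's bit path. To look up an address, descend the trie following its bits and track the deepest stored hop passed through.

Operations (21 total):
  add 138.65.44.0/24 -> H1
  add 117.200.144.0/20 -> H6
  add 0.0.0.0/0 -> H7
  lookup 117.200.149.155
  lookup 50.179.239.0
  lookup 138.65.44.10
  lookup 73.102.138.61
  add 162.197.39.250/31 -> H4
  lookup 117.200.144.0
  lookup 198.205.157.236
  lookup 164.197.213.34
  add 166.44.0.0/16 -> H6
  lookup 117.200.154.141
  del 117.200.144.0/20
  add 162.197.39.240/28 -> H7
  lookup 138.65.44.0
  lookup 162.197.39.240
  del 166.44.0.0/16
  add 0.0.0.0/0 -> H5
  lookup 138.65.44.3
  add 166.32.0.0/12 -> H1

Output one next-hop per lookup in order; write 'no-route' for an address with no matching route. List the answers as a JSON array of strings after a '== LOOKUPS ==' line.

Trace:
  add 138.65.44.0/24 -> H1 at depth 24
  add 117.200.144.0/20 -> H6 at depth 20
  add 0.0.0.0/0 -> H7 at depth 0
  lookup 117.200.149.155: bits 01110101110010001001 walk d0:H7→d1:-→d2:-→d3:-→d4:-→d5:-→d6:-→d7:-→d8:-→d9:-→d10:-→d11:-→d12:-→d13:-→d14:-→d15:-→d16:-→d17:-→d18:-→d19:-→d20:H6 -> H6
  lookup 50.179.239.0: bits 0 walk d0:H7→d1:- -> H7
  lookup 138.65.44.10: bits 100010100100000100101100 walk d0:H7→d1:-→d2:-→d3:-→d4:-→d5:-→d6:-→d7:-→d8:-→d9:-→d10:-→d11:-→d12:-→d13:-→d14:-→d15:-→d16:-→d17:-→d18:-→d19:-→d20:-→d21:-→d22:-→d23:-→d24:H1 -> H1
  lookup 73.102.138.61: bits 01 walk d0:H7→d1:-→d2:- -> H7
  add 162.197.39.250/31 -> H4 at depth 31
  lookup 117.200.144.0: bits 01110101110010001001 walk d0:H7→d1:-→d2:-→d3:-→d4:-→d5:-→d6:-→d7:-→d8:-→d9:-→d10:-→d11:-→d12:-→d13:-→d14:-→d15:-→d16:-→d17:-→d18:-→d19:-→d20:H6 -> H6
  lookup 198.205.157.236: bits 1 walk d0:H7→d1:- -> H7
  lookup 164.197.213.34: bits 10100 walk d0:H7→d1:-→d2:-→d3:-→d4:-→d5:- -> H7
  add 166.44.0.0/16 -> H6 at depth 16
  lookup 117.200.154.141: bits 01110101110010001001 walk d0:H7→d1:-→d2:-→d3:-→d4:-→d5:-→d6:-→d7:-→d8:-→d9:-→d10:-→d11:-→d12:-→d13:-→d14:-→d15:-→d16:-→d17:-→d18:-→d19:-→d20:H6 -> H6
  del 117.200.144.0/20 (clear depth 20)
  add 162.197.39.240/28 -> H7 at depth 28
  lookup 138.65.44.0: bits 100010100100000100101100 walk d0:H7→d1:-→d2:-→d3:-→d4:-→d5:-→d6:-→d7:-→d8:-→d9:-→d10:-→d11:-→d12:-→d13:-→d14:-→d15:-→d16:-→d17:-→d18:-→d19:-→d20:-→d21:-→d22:-→d23:-→d24:H1 -> H1
  lookup 162.197.39.240: bits 1010001011000101001001111111 walk d0:H7→d1:-→d2:-→d3:-→d4:-→d5:-→d6:-→d7:-→d8:-→d9:-→d10:-→d11:-→d12:-→d13:-→d14:-→d15:-→d16:-→d17:-→d18:-→d19:-→d20:-→d21:-→d22:-→d23:-→d24:-→d25:-→d26:-→d27:-→d28:H7 -> H7
  del 166.44.0.0/16 (clear depth 16)
  add 0.0.0.0/0 -> H5 at depth 0
  lookup 138.65.44.3: bits 100010100100000100101100 walk d0:H5→d1:-→d2:-→d3:-→d4:-→d5:-→d6:-→d7:-→d8:-→d9:-→d10:-→d11:-→d12:-→d13:-→d14:-→d15:-→d16:-→d17:-→d18:-→d19:-→d20:-→d21:-→d22:-→d23:-→d24:H1 -> H1
  add 166.32.0.0/12 -> H1 at depth 12

== LOOKUPS ==
["H6","H7","H1","H7","H6","H7","H7","H6","H1","H7","H1"]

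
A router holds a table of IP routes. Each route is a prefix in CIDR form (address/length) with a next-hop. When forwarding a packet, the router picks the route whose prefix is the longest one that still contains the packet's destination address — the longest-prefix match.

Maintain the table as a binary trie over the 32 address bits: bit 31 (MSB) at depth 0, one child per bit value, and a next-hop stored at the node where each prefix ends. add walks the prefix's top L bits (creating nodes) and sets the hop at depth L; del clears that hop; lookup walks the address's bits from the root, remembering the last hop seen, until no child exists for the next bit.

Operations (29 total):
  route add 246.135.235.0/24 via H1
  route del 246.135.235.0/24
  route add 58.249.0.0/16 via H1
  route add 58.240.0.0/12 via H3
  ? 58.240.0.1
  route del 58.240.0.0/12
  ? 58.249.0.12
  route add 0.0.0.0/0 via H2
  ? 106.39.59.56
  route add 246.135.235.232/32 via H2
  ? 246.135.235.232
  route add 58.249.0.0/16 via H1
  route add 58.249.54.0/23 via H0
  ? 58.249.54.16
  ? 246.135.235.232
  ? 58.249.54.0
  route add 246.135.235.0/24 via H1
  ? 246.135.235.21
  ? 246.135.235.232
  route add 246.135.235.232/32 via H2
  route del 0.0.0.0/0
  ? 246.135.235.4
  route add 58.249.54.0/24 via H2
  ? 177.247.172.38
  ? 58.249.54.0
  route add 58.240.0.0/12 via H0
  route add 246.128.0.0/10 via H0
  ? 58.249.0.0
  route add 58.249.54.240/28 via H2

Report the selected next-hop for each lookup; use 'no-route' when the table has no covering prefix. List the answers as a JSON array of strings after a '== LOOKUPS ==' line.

Apply in order:
  add 246.135.235.0/24 -> H1 at depth 24
  del 246.135.235.0/24 (clear depth 24)
  add 58.249.0.0/16 -> H1 at depth 16
  add 58.240.0.0/12 -> H3 at depth 12
  Q 58.240.0.1: descend 001110101111 ; hops seen [H3] ; pick H3
  del 58.240.0.0/12 (clear depth 12)
  Q 58.249.0.12: descend 0011101011111001 ; hops seen [H1] ; pick H1
  add 0.0.0.0/0 -> H2 at depth 0
  Q 106.39.59.56: descend 0 ; hops seen [H2] ; pick H2
  add 246.135.235.232/32 -> H2 at depth 32
  Q 246.135.235.232: descend 11110110100001111110101111101000 ; hops seen [H2,H2] ; pick H2
  add 58.249.0.0/16 -> H1 at depth 16
  add 58.249.54.0/23 -> H0 at depth 23
  Q 58.249.54.16: descend 00111010111110010011011 ; hops seen [H2,H1,H0] ; pick H0
  Q 246.135.235.232: descend 11110110100001111110101111101000 ; hops seen [H2,H2] ; pick H2
  Q 58.249.54.0: descend 00111010111110010011011 ; hops seen [H2,H1,H0] ; pick H0
  add 246.135.235.0/24 -> H1 at depth 24
  Q 246.135.235.21: descend 111101101000011111101011 ; hops seen [H2,H1] ; pick H1
  Q 246.135.235.232: descend 11110110100001111110101111101000 ; hops seen [H2,H1,H2] ; pick H2
  add 246.135.235.232/32 -> H2 at depth 32
  del 0.0.0.0/0 (clear depth 0)
  Q 246.135.235.4: descend 111101101000011111101011 ; hops seen [H1] ; pick H1
  add 58.249.54.0/24 -> H2 at depth 24
  Q 177.247.172.38: descend 1 ; hops seen [∅] ; pick no-route
  Q 58.249.54.0: descend 001110101111100100110110 ; hops seen [H1,H0,H2] ; pick H2
  add 58.240.0.0/12 -> H0 at depth 12
  add 246.128.0.0/10 -> H0 at depth 10
  Q 58.249.0.0: descend 001110101111100100 ; hops seen [H0,H1] ; pick H1
  add 58.249.54.240/28 -> H2 at depth 28

== LOOKUPS ==
["H3","H1","H2","H2","H0","H2","H0","H1","H2","H1","no-route","H2","H1"]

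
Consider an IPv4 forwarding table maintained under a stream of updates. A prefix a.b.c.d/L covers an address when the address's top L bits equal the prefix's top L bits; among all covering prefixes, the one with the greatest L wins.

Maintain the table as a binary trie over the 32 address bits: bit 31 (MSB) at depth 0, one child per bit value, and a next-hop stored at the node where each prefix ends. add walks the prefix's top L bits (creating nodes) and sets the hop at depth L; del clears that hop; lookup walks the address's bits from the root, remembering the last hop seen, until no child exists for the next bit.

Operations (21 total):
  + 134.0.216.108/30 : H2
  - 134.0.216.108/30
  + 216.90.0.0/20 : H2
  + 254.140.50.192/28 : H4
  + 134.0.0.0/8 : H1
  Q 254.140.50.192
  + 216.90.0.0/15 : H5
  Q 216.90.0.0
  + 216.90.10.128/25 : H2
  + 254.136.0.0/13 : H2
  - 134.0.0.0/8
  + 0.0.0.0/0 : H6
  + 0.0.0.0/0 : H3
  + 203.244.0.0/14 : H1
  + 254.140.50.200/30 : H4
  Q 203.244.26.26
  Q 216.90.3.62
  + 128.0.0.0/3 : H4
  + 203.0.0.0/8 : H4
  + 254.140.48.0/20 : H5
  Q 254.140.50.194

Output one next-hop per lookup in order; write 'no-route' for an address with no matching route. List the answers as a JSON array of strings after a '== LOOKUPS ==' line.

Process each operation:
  add 134.0.216.108/30 -> H2 at depth 30
  del 134.0.216.108/30 (clear depth 30)
  add 216.90.0.0/20 -> H2 at depth 20
  add 254.140.50.192/28 -> H4 at depth 28
  add 134.0.0.0/8 -> H1 at depth 8
  ? 254.140.50.192  path d0:-→d1:-→d2:-→d3:-→d4:-→d5:-→d6:-→d7:-→d8:-→d9:-→d10:-→d11:-→d12:-→d13:-→d14:-→d15:-→d16:-→d17:-→d18:-→d19:-→d20:-→d21:-→d22:-→d23:-→d24:-→d25:-→d26:-→d27:-→d28:H4  best=H4
  add 216.90.0.0/15 -> H5 at depth 15
  ? 216.90.0.0  path d0:-→d1:-→d2:-→d3:-→d4:-→d5:-→d6:-→d7:-→d8:-→d9:-→d10:-→d11:-→d12:-→d13:-→d14:-→d15:H5→d16:-→d17:-→d18:-→d19:-→d20:H2  best=H2
  add 216.90.10.128/25 -> H2 at depth 25
  add 254.136.0.0/13 -> H2 at depth 13
  del 134.0.0.0/8 (clear depth 8)
  add 0.0.0.0/0 -> H6 at depth 0
  add 0.0.0.0/0 -> H3 at depth 0
  add 203.244.0.0/14 -> H1 at depth 14
  add 254.140.50.200/30 -> H4 at depth 30
  ? 203.244.26.26  path d0:H3→d1:-→d2:-→d3:-→d4:-→d5:-→d6:-→d7:-→d8:-→d9:-→d10:-→d11:-→d12:-→d13:-→d14:H1  best=H1
  ? 216.90.3.62  path d0:H3→d1:-→d2:-→d3:-→d4:-→d5:-→d6:-→d7:-→d8:-→d9:-→d10:-→d11:-→d12:-→d13:-→d14:-→d15:H5→d16:-→d17:-→d18:-→d19:-→d20:H2  best=H2
  add 128.0.0.0/3 -> H4 at depth 3
  add 203.0.0.0/8 -> H4 at depth 8
  add 254.140.48.0/20 -> H5 at depth 20
  ? 254.140.50.194  path d0:H3→d1:-→d2:-→d3:-→d4:-→d5:-→d6:-→d7:-→d8:-→d9:-→d10:-→d11:-→d12:-→d13:H2→d14:-→d15:-→d16:-→d17:-→d18:-→d19:-→d20:H5→d21:-→d22:-→d23:-→d24:-→d25:-→d26:-→d27:-→d28:H4  best=H4

== LOOKUPS ==
["H4","H2","H1","H2","H4"]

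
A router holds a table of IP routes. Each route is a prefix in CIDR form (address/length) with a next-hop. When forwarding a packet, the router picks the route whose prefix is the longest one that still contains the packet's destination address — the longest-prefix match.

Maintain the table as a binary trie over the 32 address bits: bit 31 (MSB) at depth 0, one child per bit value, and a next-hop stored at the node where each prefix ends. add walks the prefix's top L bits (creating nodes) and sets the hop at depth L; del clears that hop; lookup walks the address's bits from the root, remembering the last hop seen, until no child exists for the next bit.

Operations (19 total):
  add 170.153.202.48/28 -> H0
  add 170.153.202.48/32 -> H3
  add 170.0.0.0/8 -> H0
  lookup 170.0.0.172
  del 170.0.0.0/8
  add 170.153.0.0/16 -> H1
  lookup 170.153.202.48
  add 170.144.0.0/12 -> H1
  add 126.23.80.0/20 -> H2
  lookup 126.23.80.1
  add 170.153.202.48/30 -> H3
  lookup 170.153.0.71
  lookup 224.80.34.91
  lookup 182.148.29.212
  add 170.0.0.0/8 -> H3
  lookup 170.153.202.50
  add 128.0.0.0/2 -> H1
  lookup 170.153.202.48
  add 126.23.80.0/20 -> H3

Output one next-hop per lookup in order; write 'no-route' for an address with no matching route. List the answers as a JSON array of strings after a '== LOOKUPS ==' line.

Apply in order:
  add 170.153.202.48/28 -> H0 at depth 28
  add 170.153.202.48/32 -> H3 at depth 32
  add 170.0.0.0/8 -> H0 at depth 8
  Q 170.0.0.172: descend 10101010 ; hops seen [H0] ; pick H0
  - 170.0.0.0/8 clear@8
  add 170.153.0.0/16 -> H1 at depth 16
  Q 170.153.202.48: descend 10101010100110011100101000110000 ; hops seen [H1,H0,H3] ; pick H3
  add 170.144.0.0/12 -> H1 at depth 12
  add 126.23.80.0/20 -> H2 at depth 20
  Q 126.23.80.1: descend 01111110000101110101 ; hops seen [H2] ; pick H2
  add 170.153.202.48/30 -> H3 at depth 30
  Q 170.153.0.71: descend 1010101010011001 ; hops seen [H1,H1] ; pick H1
  Q 224.80.34.91: descend 1 ; hops seen [∅] ; pick no-route
  Q 182.148.29.212: descend 101 ; hops seen [∅] ; pick no-route
  add 170.0.0.0/8 -> H3 at depth 8
  Q 170.153.202.50: descend 101010101001100111001010001100 ; hops seen [H3,H1,H1,H0,H3] ; pick H3
  add 128.0.0.0/2 -> H1 at depth 2
  Q 170.153.202.48: descend 10101010100110011100101000110000 ; hops seen [H1,H3,H1,H1,H0,H3,H3] ; pick H3
  add 126.23.80.0/20 -> H3 at depth 20

== LOOKUPS ==
["H0","H3","H2","H1","no-route","no-route","H3","H3"]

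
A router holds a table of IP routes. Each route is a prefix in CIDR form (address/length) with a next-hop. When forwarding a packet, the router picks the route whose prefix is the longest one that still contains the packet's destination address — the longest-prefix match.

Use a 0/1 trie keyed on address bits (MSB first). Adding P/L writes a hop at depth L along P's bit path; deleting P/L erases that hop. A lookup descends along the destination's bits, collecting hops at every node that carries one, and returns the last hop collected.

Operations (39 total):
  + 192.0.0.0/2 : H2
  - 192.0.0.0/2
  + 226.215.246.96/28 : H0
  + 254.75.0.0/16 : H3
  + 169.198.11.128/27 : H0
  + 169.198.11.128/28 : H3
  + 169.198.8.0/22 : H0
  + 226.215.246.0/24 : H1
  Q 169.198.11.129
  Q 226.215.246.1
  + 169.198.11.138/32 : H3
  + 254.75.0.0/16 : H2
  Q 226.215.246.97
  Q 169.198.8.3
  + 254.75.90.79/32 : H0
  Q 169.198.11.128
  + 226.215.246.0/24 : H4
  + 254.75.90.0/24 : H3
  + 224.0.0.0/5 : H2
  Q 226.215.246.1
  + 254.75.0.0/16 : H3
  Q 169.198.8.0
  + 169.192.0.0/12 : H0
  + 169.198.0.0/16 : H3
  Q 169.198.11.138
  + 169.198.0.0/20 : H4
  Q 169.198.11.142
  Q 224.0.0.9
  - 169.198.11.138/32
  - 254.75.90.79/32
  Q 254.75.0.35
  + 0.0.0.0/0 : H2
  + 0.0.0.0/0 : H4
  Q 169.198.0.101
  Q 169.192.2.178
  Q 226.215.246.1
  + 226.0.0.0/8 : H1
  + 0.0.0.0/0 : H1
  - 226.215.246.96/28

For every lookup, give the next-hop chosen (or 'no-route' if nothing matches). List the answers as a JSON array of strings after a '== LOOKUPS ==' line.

Trace:
  + 192.0.0.0/2 (H2) depth=2
  - 192.0.0.0/2 clear@2
  + 226.215.246.96/28 (H0) depth=28
  + 254.75.0.0/16 (H3) depth=16
  + 169.198.11.128/27 (H0) depth=27
  + 169.198.11.128/28 (H3) depth=28
  + 169.198.8.0/22 (H0) depth=22
  + 226.215.246.0/24 (H1) depth=24
  Q 169.198.11.129: descend 1010100111000110000010111000 ; hops seen [H0,H0,H3] ; pick H3
  Q 226.215.246.1: descend 1110001011010111111101100 ; hops seen [H1] ; pick H1
  + 169.198.11.138/32 (H3) depth=32
  + 254.75.0.0/16 (H2) depth=16
  Q 226.215.246.97: descend 1110001011010111111101100110 ; hops seen [H1,H0] ; pick H0
  Q 169.198.8.3: descend 1010100111000110000010 ; hops seen [H0] ; pick H0
  + 254.75.90.79/32 (H0) depth=32
  Q 169.198.11.128: descend 1010100111000110000010111000 ; hops seen [H0,H0,H3] ; pick H3
  + 226.215.246.0/24 (H4) depth=24
  + 254.75.90.0/24 (H3) depth=24
  + 224.0.0.0/5 (H2) depth=5
  Q 226.215.246.1: descend 1110001011010111111101100 ; hops seen [H2,H4] ; pick H4
  + 254.75.0.0/16 (H3) depth=16
  Q 169.198.8.0: descend 1010100111000110000010 ; hops seen [H0] ; pick H0
  + 169.192.0.0/12 (H0) depth=12
  + 169.198.0.0/16 (H3) depth=16
  Q 169.198.11.138: descend 10101001110001100000101110001010 ; hops seen [H0,H3,H0,H0,H3,H3] ; pick H3
  + 169.198.0.0/20 (H4) depth=20
  Q 169.198.11.142: descend 10101001110001100000101110001 ; hops seen [H0,H3,H4,H0,H0,H3] ; pick H3
  Q 224.0.0.9: descend 111000 ; hops seen [H2] ; pick H2
  - 169.198.11.138/32 clear@32
  - 254.75.90.79/32 clear@32
  Q 254.75.0.35: descend 11111110010010110 ; hops seen [H3] ; pick H3
  + 0.0.0.0/0 (H2) depth=0
  + 0.0.0.0/0 (H4) depth=0
  Q 169.198.0.101: descend 10101001110001100000 ; hops seen [H4,H0,H3,H4] ; pick H4
  Q 169.192.2.178: descend 1010100111000 ; hops seen [H4,H0] ; pick H0
  Q 226.215.246.1: descend 1110001011010111111101100 ; hops seen [H4,H2,H4] ; pick H4
  + 226.0.0.0/8 (H1) depth=8
  + 0.0.0.0/0 (H1) depth=0
  - 226.215.246.96/28 clear@28

== LOOKUPS ==
["H3","H1","H0","H0","H3","H4","H0","H3","H3","H2","H3","H4","H0","H4"]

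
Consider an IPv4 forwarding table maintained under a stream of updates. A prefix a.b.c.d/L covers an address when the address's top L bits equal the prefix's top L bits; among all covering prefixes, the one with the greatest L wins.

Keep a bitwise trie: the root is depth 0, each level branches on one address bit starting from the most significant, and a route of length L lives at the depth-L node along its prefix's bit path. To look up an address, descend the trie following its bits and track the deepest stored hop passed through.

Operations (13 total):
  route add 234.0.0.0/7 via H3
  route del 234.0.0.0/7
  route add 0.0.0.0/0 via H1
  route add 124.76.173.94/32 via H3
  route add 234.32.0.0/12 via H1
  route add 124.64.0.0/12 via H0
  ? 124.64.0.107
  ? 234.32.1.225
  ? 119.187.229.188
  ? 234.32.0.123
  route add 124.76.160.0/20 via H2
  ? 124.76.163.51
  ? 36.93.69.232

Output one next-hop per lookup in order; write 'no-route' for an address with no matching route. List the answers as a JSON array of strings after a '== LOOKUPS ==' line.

Trace:
  + 234.0.0.0/7 (H3) depth=7
  - 234.0.0.0/7 clear@7
  + 0.0.0.0/0 (H1) depth=0
  + 124.76.173.94/32 (H3) depth=32
  + 234.32.0.0/12 (H1) depth=12
  + 124.64.0.0/12 (H0) depth=12
  lookup 124.64.0.107: bits 011111000100 walk d0:H1→d1:-→d2:-→d3:-→d4:-→d5:-→d6:-→d7:-→d8:-→d9:-→d10:-→d11:-→d12:H0 -> H0
  lookup 234.32.1.225: bits 111010100010 walk d0:H1→d1:-→d2:-→d3:-→d4:-→d5:-→d6:-→d7:-→d8:-→d9:-→d10:-→d11:-→d12:H1 -> H1
  lookup 119.187.229.188: bits 0111 walk d0:H1→d1:-→d2:-→d3:-→d4:- -> H1
  lookup 234.32.0.123: bits 111010100010 walk d0:H1→d1:-→d2:-→d3:-→d4:-→d5:-→d6:-→d7:-→d8:-→d9:-→d10:-→d11:-→d12:H1 -> H1
  + 124.76.160.0/20 (H2) depth=20
  lookup 124.76.163.51: bits 01111100010011001010 walk d0:H1→d1:-→d2:-→d3:-→d4:-→d5:-→d6:-→d7:-→d8:-→d9:-→d10:-→d11:-→d12:H0→d13:-→d14:-→d15:-→d16:-→d17:-→d18:-→d19:-→d20:H2 -> H2
  lookup 36.93.69.232: bits 0 walk d0:H1→d1:- -> H1

== LOOKUPS ==
["H0","H1","H1","H1","H2","H1"]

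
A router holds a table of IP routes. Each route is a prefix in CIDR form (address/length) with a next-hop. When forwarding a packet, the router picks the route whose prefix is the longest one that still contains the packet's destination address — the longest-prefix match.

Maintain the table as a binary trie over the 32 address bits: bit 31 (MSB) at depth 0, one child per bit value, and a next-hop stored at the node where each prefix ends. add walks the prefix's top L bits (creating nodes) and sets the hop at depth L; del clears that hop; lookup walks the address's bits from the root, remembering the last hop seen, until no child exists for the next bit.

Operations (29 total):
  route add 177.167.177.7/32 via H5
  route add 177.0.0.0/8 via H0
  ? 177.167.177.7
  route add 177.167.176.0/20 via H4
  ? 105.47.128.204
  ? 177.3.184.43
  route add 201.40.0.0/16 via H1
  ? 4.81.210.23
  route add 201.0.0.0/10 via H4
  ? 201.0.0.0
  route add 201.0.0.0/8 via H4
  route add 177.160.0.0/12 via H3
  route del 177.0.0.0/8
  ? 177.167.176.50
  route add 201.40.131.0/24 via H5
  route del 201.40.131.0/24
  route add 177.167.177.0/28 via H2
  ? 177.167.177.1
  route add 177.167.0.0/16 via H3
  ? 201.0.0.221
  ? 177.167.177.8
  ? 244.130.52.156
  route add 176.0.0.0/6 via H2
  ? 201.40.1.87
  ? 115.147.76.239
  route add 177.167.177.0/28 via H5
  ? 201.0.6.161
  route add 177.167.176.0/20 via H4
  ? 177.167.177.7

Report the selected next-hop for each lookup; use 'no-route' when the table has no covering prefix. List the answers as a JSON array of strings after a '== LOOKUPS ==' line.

Apply in order:
  add 177.167.177.7/32 -> H5 at depth 32
  add 177.0.0.0/8 -> H0 at depth 8
  ? 177.167.177.7  path d0:-→d1:-→d2:-→d3:-→d4:-→d5:-→d6:-→d7:-→d8:H0→d9:-→d10:-→d11:-→d12:-→d13:-→d14:-→d15:-→d16:-→d17:-→d18:-→d19:-→d20:-→d21:-→d22:-→d23:-→d24:-→d25:-→d26:-→d27:-→d28:-→d29:-→d30:-→d31:-→d32:H5  best=H5
  add 177.167.176.0/20 -> H4 at depth 20
  ? 105.47.128.204  path d0:-  best=no-route
  ? 177.3.184.43  path d0:-→d1:-→d2:-→d3:-→d4:-→d5:-→d6:-→d7:-→d8:H0  best=H0
  add 201.40.0.0/16 -> H1 at depth 16
  ? 4.81.210.23  path d0:-  best=no-route
  add 201.0.0.0/10 -> H4 at depth 10
  ? 201.0.0.0  path d0:-→d1:-→d2:-→d3:-→d4:-→d5:-→d6:-→d7:-→d8:-→d9:-→d10:H4  best=H4
  add 201.0.0.0/8 -> H4 at depth 8
  add 177.160.0.0/12 -> H3 at depth 12
  - 177.0.0.0/8 clear@8
  ? 177.167.176.50  path d0:-→d1:-→d2:-→d3:-→d4:-→d5:-→d6:-→d7:-→d8:-→d9:-→d10:-→d11:-→d12:H3→d13:-→d14:-→d15:-→d16:-→d17:-→d18:-→d19:-→d20:H4→d21:-→d22:-→d23:-  best=H4
  add 201.40.131.0/24 -> H5 at depth 24
  - 201.40.131.0/24 clear@24
  add 177.167.177.0/28 -> H2 at depth 28
  ? 177.167.177.1  path d0:-→d1:-→d2:-→d3:-→d4:-→d5:-→d6:-→d7:-→d8:-→d9:-→d10:-→d11:-→d12:H3→d13:-→d14:-→d15:-→d16:-→d17:-→d18:-→d19:-→d20:H4→d21:-→d22:-→d23:-→d24:-→d25:-→d26:-→d27:-→d28:H2→d29:-  best=H2
  add 177.167.0.0/16 -> H3 at depth 16
  ? 201.0.0.221  path d0:-→d1:-→d2:-→d3:-→d4:-→d5:-→d6:-→d7:-→d8:H4→d9:-→d10:H4  best=H4
  ? 177.167.177.8  path d0:-→d1:-→d2:-→d3:-→d4:-→d5:-→d6:-→d7:-→d8:-→d9:-→d10:-→d11:-→d12:H3→d13:-→d14:-→d15:-→d16:H3→d17:-→d18:-→d19:-→d20:H4→d21:-→d22:-→d23:-→d24:-→d25:-→d26:-→d27:-→d28:H2  best=H2
  ? 244.130.52.156  path d0:-→d1:-→d2:-  best=no-route
  add 176.0.0.0/6 -> H2 at depth 6
  ? 201.40.1.87  path d0:-→d1:-→d2:-→d3:-→d4:-→d5:-→d6:-→d7:-→d8:H4→d9:-→d10:H4→d11:-→d12:-→d13:-→d14:-→d15:-→d16:H1  best=H1
  ? 115.147.76.239  path d0:-  best=no-route
  add 177.167.177.0/28 -> H5 at depth 28
  ? 201.0.6.161  path d0:-→d1:-→d2:-→d3:-→d4:-→d5:-→d6:-→d7:-→d8:H4→d9:-→d10:H4  best=H4
  add 177.167.176.0/20 -> H4 at depth 20
  ? 177.167.177.7  path d0:-→d1:-→d2:-→d3:-→d4:-→d5:-→d6:H2→d7:-→d8:-→d9:-→d10:-→d11:-→d12:H3→d13:-→d14:-→d15:-→d16:H3→d17:-→d18:-→d19:-→d20:H4→d21:-→d22:-→d23:-→d24:-→d25:-→d26:-→d27:-→d28:H5→d29:-→d30:-→d31:-→d32:H5  best=H5

== LOOKUPS ==
["H5","no-route","H0","no-route","H4","H4","H2","H4","H2","no-route","H1","no-route","H4","H5"]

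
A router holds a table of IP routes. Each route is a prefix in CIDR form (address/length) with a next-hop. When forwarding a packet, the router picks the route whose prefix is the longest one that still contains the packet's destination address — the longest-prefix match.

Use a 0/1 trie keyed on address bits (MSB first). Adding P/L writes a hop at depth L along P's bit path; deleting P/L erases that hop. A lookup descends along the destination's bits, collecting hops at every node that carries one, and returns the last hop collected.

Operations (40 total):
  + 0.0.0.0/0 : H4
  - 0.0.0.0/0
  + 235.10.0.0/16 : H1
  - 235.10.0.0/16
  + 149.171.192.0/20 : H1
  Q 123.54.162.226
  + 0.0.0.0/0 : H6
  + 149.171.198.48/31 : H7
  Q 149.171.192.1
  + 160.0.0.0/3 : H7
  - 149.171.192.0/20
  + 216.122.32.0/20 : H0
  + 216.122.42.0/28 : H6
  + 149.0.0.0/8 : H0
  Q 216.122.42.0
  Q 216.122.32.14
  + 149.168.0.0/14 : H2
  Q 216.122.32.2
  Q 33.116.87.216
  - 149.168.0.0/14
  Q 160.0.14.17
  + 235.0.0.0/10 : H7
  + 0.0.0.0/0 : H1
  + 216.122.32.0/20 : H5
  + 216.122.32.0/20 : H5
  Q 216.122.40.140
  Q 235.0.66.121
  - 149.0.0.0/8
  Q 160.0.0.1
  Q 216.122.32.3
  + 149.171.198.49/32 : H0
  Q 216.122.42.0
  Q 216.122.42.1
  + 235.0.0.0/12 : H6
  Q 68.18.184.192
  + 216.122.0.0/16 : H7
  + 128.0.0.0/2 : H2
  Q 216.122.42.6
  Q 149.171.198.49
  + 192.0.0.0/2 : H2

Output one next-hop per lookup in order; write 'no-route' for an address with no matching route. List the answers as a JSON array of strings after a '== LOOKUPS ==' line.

Trace:
  add 0.0.0.0/0 -> H4 at depth 0
  del 0.0.0.0/0 (clear depth 0)
  add 235.10.0.0/16 -> H1 at depth 16
  del 235.10.0.0/16 (clear depth 16)
  add 149.171.192.0/20 -> H1 at depth 20
  lookup 123.54.162.226: bits ε walk d0:- -> no-route
  add 0.0.0.0/0 -> H6 at depth 0
  add 149.171.198.48/31 -> H7 at depth 31
  lookup 149.171.192.1: bits 100101011010101111000 walk d0:H6→d1:-→d2:-→d3:-→d4:-→d5:-→d6:-→d7:-→d8:-→d9:-→d10:-→d11:-→d12:-→d13:-→d14:-→d15:-→d16:-→d17:-→d18:-→d19:-→d20:H1→d21:- -> H1
  add 160.0.0.0/3 -> H7 at depth 3
  del 149.171.192.0/20 (clear depth 20)
  add 216.122.32.0/20 -> H0 at depth 20
  add 216.122.42.0/28 -> H6 at depth 28
  add 149.0.0.0/8 -> H0 at depth 8
  lookup 216.122.42.0: bits 1101100001111010001010100000 walk d0:H6→d1:-→d2:-→d3:-→d4:-→d5:-→d6:-→d7:-→d8:-→d9:-→d10:-→d11:-→d12:-→d13:-→d14:-→d15:-→d16:-→d17:-→d18:-→d19:-→d20:H0→d21:-→d22:-→d23:-→d24:-→d25:-→d26:-→d27:-→d28:H6 -> H6
  lookup 216.122.32.14: bits 11011000011110100010 walk d0:H6→d1:-→d2:-→d3:-→d4:-→d5:-→d6:-→d7:-→d8:-→d9:-→d10:-→d11:-→d12:-→d13:-→d14:-→d15:-→d16:-→d17:-→d18:-→d19:-→d20:H0 -> H0
  add 149.168.0.0/14 -> H2 at depth 14
  lookup 216.122.32.2: bits 11011000011110100010 walk d0:H6→d1:-→d2:-→d3:-→d4:-→d5:-→d6:-→d7:-→d8:-→d9:-→d10:-→d11:-→d12:-→d13:-→d14:-→d15:-→d16:-→d17:-→d18:-→d19:-→d20:H0 -> H0
  lookup 33.116.87.216: bits ε walk d0:H6 -> H6
  del 149.168.0.0/14 (clear depth 14)
  lookup 160.0.14.17: bits 101 walk d0:H6→d1:-→d2:-→d3:H7 -> H7
  add 235.0.0.0/10 -> H7 at depth 10
  add 0.0.0.0/0 -> H1 at depth 0
  add 216.122.32.0/20 -> H5 at depth 20
  add 216.122.32.0/20 -> H5 at depth 20
  lookup 216.122.40.140: bits 1101100001111010001010 walk d0:H1→d1:-→d2:-→d3:-→d4:-→d5:-→d6:-→d7:-→d8:-→d9:-→d10:-→d11:-→d12:-→d13:-→d14:-→d15:-→d16:-→d17:-→d18:-→d19:-→d20:H5→d21:-→d22:- -> H5
  lookup 235.0.66.121: bits 111010110000 walk d0:H1→d1:-→d2:-→d3:-→d4:-→d5:-→d6:-→d7:-→d8:-→d9:-→d10:H7→d11:-→d12:- -> H7
  del 149.0.0.0/8 (clear depth 8)
  lookup 160.0.0.1: bits 101 walk d0:H1→d1:-→d2:-→d3:H7 -> H7
  lookup 216.122.32.3: bits 11011000011110100010 walk d0:H1→d1:-→d2:-→d3:-→d4:-→d5:-→d6:-→d7:-→d8:-→d9:-→d10:-→d11:-→d12:-→d13:-→d14:-→d15:-→d16:-→d17:-→d18:-→d19:-→d20:H5 -> H5
  add 149.171.198.49/32 -> H0 at depth 32
  lookup 216.122.42.0: bits 1101100001111010001010100000 walk d0:H1→d1:-→d2:-→d3:-→d4:-→d5:-→d6:-→d7:-→d8:-→d9:-→d10:-→d11:-→d12:-→d13:-→d14:-→d15:-→d16:-→d17:-→d18:-→d19:-→d20:H5→d21:-→d22:-→d23:-→d24:-→d25:-→d26:-→d27:-→d28:H6 -> H6
  lookup 216.122.42.1: bits 1101100001111010001010100000 walk d0:H1→d1:-→d2:-→d3:-→d4:-→d5:-→d6:-→d7:-→d8:-→d9:-→d10:-→d11:-→d12:-→d13:-→d14:-→d15:-→d16:-→d17:-→d18:-→d19:-→d20:H5→d21:-→d22:-→d23:-→d24:-→d25:-→d26:-→d27:-→d28:H6 -> H6
  add 235.0.0.0/12 -> H6 at depth 12
  lookup 68.18.184.192: bits ε walk d0:H1 -> H1
  add 216.122.0.0/16 -> H7 at depth 16
  add 128.0.0.0/2 -> H2 at depth 2
  lookup 216.122.42.6: bits 1101100001111010001010100000 walk d0:H1→d1:-→d2:-→d3:-→d4:-→d5:-→d6:-→d7:-→d8:-→d9:-→d10:-→d11:-→d12:-→d13:-→d14:-→d15:-→d16:H7→d17:-→d18:-→d19:-→d20:H5→d21:-→d22:-→d23:-→d24:-→d25:-→d26:-→d27:-→d28:H6 -> H6
  lookup 149.171.198.49: bits 10010101101010111100011000110001 walk d0:H1→d1:-→d2:H2→d3:-→d4:-→d5:-→d6:-→d7:-→d8:-→d9:-→d10:-→d11:-→d12:-→d13:-→d14:-→d15:-→d16:-→d17:-→d18:-→d19:-→d20:-→d21:-→d22:-→d23:-→d24:-→d25:-→d26:-→d27:-→d28:-→d29:-→d30:-→d31:H7→d32:H0 -> H0
  add 192.0.0.0/2 -> H2 at depth 2

== LOOKUPS ==
["no-route","H1","H6","H0","H0","H6","H7","H5","H7","H7","H5","H6","H6","H1","H6","H0"]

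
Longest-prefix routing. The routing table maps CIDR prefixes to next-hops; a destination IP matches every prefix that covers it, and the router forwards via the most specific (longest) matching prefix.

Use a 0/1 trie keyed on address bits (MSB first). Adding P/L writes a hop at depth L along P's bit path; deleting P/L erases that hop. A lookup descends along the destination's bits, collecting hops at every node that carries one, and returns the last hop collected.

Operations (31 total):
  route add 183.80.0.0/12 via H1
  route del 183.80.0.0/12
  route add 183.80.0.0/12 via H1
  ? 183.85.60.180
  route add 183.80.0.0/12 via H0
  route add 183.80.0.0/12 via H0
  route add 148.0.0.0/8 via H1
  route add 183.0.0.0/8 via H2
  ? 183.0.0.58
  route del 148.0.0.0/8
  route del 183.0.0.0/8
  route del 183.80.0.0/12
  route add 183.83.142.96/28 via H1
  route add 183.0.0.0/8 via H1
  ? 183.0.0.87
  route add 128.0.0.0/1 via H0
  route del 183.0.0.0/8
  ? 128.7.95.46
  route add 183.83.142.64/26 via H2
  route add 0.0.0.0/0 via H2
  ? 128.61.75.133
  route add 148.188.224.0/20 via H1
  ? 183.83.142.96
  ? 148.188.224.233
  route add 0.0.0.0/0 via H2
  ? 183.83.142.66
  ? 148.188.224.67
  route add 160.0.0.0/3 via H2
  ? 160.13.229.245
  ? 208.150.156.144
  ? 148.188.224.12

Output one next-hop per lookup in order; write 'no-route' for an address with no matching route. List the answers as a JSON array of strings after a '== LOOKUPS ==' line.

Trace:
  + 183.80.0.0/12 (H1) depth=12
  - 183.80.0.0/12 clear@12
  + 183.80.0.0/12 (H1) depth=12
  ? 183.85.60.180  path d0:-→d1:-→d2:-→d3:-→d4:-→d5:-→d6:-→d7:-→d8:-→d9:-→d10:-→d11:-→d12:H1  best=H1
  + 183.80.0.0/12 (H0) depth=12
  + 183.80.0.0/12 (H0) depth=12
  + 148.0.0.0/8 (H1) depth=8
  + 183.0.0.0/8 (H2) depth=8
  ? 183.0.0.58  path d0:-→d1:-→d2:-→d3:-→d4:-→d5:-→d6:-→d7:-→d8:H2→d9:-  best=H2
  - 148.0.0.0/8 clear@8
  - 183.0.0.0/8 clear@8
  - 183.80.0.0/12 clear@12
  + 183.83.142.96/28 (H1) depth=28
  + 183.0.0.0/8 (H1) depth=8
  ? 183.0.0.87  path d0:-→d1:-→d2:-→d3:-→d4:-→d5:-→d6:-→d7:-→d8:H1→d9:-  best=H1
  + 128.0.0.0/1 (H0) depth=1
  - 183.0.0.0/8 clear@8
  ? 128.7.95.46  path d0:-→d1:H0→d2:-→d3:-  best=H0
  + 183.83.142.64/26 (H2) depth=26
  + 0.0.0.0/0 (H2) depth=0
  ? 128.61.75.133  path d0:H2→d1:H0→d2:-→d3:-  best=H0
  + 148.188.224.0/20 (H1) depth=20
  ? 183.83.142.96  path d0:H2→d1:H0→d2:-→d3:-→d4:-→d5:-→d6:-→d7:-→d8:-→d9:-→d10:-→d11:-→d12:-→d13:-→d14:-→d15:-→d16:-→d17:-→d18:-→d19:-→d20:-→d21:-→d22:-→d23:-→d24:-→d25:-→d26:H2→d27:-→d28:H1  best=H1
  ? 148.188.224.233  path d0:H2→d1:H0→d2:-→d3:-→d4:-→d5:-→d6:-→d7:-→d8:-→d9:-→d10:-→d11:-→d12:-→d13:-→d14:-→d15:-→d16:-→d17:-→d18:-→d19:-→d20:H1  best=H1
  + 0.0.0.0/0 (H2) depth=0
  ? 183.83.142.66  path d0:H2→d1:H0→d2:-→d3:-→d4:-→d5:-→d6:-→d7:-→d8:-→d9:-→d10:-→d11:-→d12:-→d13:-→d14:-→d15:-→d16:-→d17:-→d18:-→d19:-→d20:-→d21:-→d22:-→d23:-→d24:-→d25:-→d26:H2  best=H2
  ? 148.188.224.67  path d0:H2→d1:H0→d2:-→d3:-→d4:-→d5:-→d6:-→d7:-→d8:-→d9:-→d10:-→d11:-→d12:-→d13:-→d14:-→d15:-→d16:-→d17:-→d18:-→d19:-→d20:H1  best=H1
  + 160.0.0.0/3 (H2) depth=3
  ? 160.13.229.245  path d0:H2→d1:H0→d2:-→d3:H2  best=H2
  ? 208.150.156.144  path d0:H2→d1:H0  best=H0
  ? 148.188.224.12  path d0:H2→d1:H0→d2:-→d3:-→d4:-→d5:-→d6:-→d7:-→d8:-→d9:-→d10:-→d11:-→d12:-→d13:-→d14:-→d15:-→d16:-→d17:-→d18:-→d19:-→d20:H1  best=H1

== LOOKUPS ==
["H1","H2","H1","H0","H0","H1","H1","H2","H1","H2","H0","H1"]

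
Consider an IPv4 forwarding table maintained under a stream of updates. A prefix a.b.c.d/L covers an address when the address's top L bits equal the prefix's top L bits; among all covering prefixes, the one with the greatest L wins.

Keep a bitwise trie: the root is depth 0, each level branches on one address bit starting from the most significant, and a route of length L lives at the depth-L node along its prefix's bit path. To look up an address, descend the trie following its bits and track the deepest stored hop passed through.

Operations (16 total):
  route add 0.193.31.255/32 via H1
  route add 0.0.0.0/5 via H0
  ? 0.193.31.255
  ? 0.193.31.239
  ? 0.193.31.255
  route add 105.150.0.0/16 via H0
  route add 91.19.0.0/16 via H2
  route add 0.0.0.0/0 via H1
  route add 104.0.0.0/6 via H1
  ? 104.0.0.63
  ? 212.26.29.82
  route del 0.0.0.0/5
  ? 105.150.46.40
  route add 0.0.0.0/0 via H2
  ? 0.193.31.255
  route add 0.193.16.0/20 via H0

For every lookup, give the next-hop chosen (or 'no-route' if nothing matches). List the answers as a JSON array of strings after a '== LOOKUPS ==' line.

Trace:
  add 0.193.31.255/32 -> H1 at depth 32
  add 0.0.0.0/5 -> H0 at depth 5
  ? 0.193.31.255  path d0:-→d1:-→d2:-→d3:-→d4:-→d5:H0→d6:-→d7:-→d8:-→d9:-→d10:-→d11:-→d12:-→d13:-→d14:-→d15:-→d16:-→d17:-→d18:-→d19:-→d20:-→d21:-→d22:-→d23:-→d24:-→d25:-→d26:-→d27:-→d28:-→d29:-→d30:-→d31:-→d32:H1  best=H1
  ? 0.193.31.239  path d0:-→d1:-→d2:-→d3:-→d4:-→d5:H0→d6:-→d7:-→d8:-→d9:-→d10:-→d11:-→d12:-→d13:-→d14:-→d15:-→d16:-→d17:-→d18:-→d19:-→d20:-→d21:-→d22:-→d23:-→d24:-→d25:-→d26:-→d27:-  best=H0
  ? 0.193.31.255  path d0:-→d1:-→d2:-→d3:-→d4:-→d5:H0→d6:-→d7:-→d8:-→d9:-→d10:-→d11:-→d12:-→d13:-→d14:-→d15:-→d16:-→d17:-→d18:-→d19:-→d20:-→d21:-→d22:-→d23:-→d24:-→d25:-→d26:-→d27:-→d28:-→d29:-→d30:-→d31:-→d32:H1  best=H1
  add 105.150.0.0/16 -> H0 at depth 16
  add 91.19.0.0/16 -> H2 at depth 16
  add 0.0.0.0/0 -> H1 at depth 0
  add 104.0.0.0/6 -> H1 at depth 6
  ? 104.0.0.63  path d0:H1→d1:-→d2:-→d3:-→d4:-→d5:-→d6:H1→d7:-  best=H1
  ? 212.26.29.82  path d0:H1  best=H1
  del 0.0.0.0/5 (clear depth 5)
  ? 105.150.46.40  path d0:H1→d1:-→d2:-→d3:-→d4:-→d5:-→d6:H1→d7:-→d8:-→d9:-→d10:-→d11:-→d12:-→d13:-→d14:-→d15:-→d16:H0  best=H0
  add 0.0.0.0/0 -> H2 at depth 0
  ? 0.193.31.255  path d0:H2→d1:-→d2:-→d3:-→d4:-→d5:-→d6:-→d7:-→d8:-→d9:-→d10:-→d11:-→d12:-→d13:-→d14:-→d15:-→d16:-→d17:-→d18:-→d19:-→d20:-→d21:-→d22:-→d23:-→d24:-→d25:-→d26:-→d27:-→d28:-→d29:-→d30:-→d31:-→d32:H1  best=H1
  add 0.193.16.0/20 -> H0 at depth 20

== LOOKUPS ==
["H1","H0","H1","H1","H1","H0","H1"]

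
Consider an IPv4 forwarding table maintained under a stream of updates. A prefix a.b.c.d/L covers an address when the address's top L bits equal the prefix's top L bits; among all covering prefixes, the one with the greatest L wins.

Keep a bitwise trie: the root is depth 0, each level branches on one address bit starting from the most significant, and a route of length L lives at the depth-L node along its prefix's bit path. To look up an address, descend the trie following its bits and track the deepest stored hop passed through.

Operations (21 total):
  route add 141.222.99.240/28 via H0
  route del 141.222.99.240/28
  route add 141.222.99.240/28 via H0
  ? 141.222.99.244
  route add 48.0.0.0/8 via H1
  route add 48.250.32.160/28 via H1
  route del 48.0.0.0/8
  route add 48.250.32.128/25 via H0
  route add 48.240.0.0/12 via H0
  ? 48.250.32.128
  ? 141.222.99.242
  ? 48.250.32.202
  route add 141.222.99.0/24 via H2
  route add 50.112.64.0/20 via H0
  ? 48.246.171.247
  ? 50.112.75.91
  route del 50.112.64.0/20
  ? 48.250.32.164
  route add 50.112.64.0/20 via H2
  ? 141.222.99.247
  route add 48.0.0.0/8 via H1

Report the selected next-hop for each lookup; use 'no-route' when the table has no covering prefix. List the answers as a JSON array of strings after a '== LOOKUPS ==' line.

Apply in order:
  + 141.222.99.240/28 (H0) depth=28
  del 141.222.99.240/28 (clear depth 28)
  + 141.222.99.240/28 (H0) depth=28
  lookup 141.222.99.244: bits 1000110111011110011000111111 walk d0:-→d1:-→d2:-→d3:-→d4:-→d5:-→d6:-→d7:-→d8:-→d9:-→d10:-→d11:-→d12:-→d13:-→d14:-→d15:-→d16:-→d17:-→d18:-→d19:-→d20:-→d21:-→d22:-→d23:-→d24:-→d25:-→d26:-→d27:-→d28:H0 -> H0
  + 48.0.0.0/8 (H1) depth=8
  + 48.250.32.160/28 (H1) depth=28
  del 48.0.0.0/8 (clear depth 8)
  + 48.250.32.128/25 (H0) depth=25
  + 48.240.0.0/12 (H0) depth=12
  lookup 48.250.32.128: bits 00110000111110100010000010 walk d0:-→d1:-→d2:-→d3:-→d4:-→d5:-→d6:-→d7:-→d8:-→d9:-→d10:-→d11:-→d12:H0→d13:-→d14:-→d15:-→d16:-→d17:-→d18:-→d19:-→d20:-→d21:-→d22:-→d23:-→d24:-→d25:H0→d26:- -> H0
  lookup 141.222.99.242: bits 1000110111011110011000111111 walk d0:-→d1:-→d2:-→d3:-→d4:-→d5:-→d6:-→d7:-→d8:-→d9:-→d10:-→d11:-→d12:-→d13:-→d14:-→d15:-→d16:-→d17:-→d18:-→d19:-→d20:-→d21:-→d22:-→d23:-→d24:-→d25:-→d26:-→d27:-→d28:H0 -> H0
  lookup 48.250.32.202: bits 0011000011111010001000001 walk d0:-→d1:-→d2:-→d3:-→d4:-→d5:-→d6:-→d7:-→d8:-→d9:-→d10:-→d11:-→d12:H0→d13:-→d14:-→d15:-→d16:-→d17:-→d18:-→d19:-→d20:-→d21:-→d22:-→d23:-→d24:-→d25:H0 -> H0
  + 141.222.99.0/24 (H2) depth=24
  + 50.112.64.0/20 (H0) depth=20
  lookup 48.246.171.247: bits 001100001111 walk d0:-→d1:-→d2:-→d3:-→d4:-→d5:-→d6:-→d7:-→d8:-→d9:-→d10:-→d11:-→d12:H0 -> H0
  lookup 50.112.75.91: bits 00110010011100000100 walk d0:-→d1:-→d2:-→d3:-→d4:-→d5:-→d6:-→d7:-→d8:-→d9:-→d10:-→d11:-→d12:-→d13:-→d14:-→d15:-→d16:-→d17:-→d18:-→d19:-→d20:H0 -> H0
  del 50.112.64.0/20 (clear depth 20)
  lookup 48.250.32.164: bits 0011000011111010001000001010 walk d0:-→d1:-→d2:-→d3:-→d4:-→d5:-→d6:-→d7:-→d8:-→d9:-→d10:-→d11:-→d12:H0→d13:-→d14:-→d15:-→d16:-→d17:-→d18:-→d19:-→d20:-→d21:-→d22:-→d23:-→d24:-→d25:H0→d26:-→d27:-→d28:H1 -> H1
  + 50.112.64.0/20 (H2) depth=20
  lookup 141.222.99.247: bits 1000110111011110011000111111 walk d0:-→d1:-→d2:-→d3:-→d4:-→d5:-→d6:-→d7:-→d8:-→d9:-→d10:-→d11:-→d12:-→d13:-→d14:-→d15:-→d16:-→d17:-→d18:-→d19:-→d20:-→d21:-→d22:-→d23:-→d24:H2→d25:-→d26:-→d27:-→d28:H0 -> H0
  + 48.0.0.0/8 (H1) depth=8

== LOOKUPS ==
["H0","H0","H0","H0","H0","H0","H1","H0"]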